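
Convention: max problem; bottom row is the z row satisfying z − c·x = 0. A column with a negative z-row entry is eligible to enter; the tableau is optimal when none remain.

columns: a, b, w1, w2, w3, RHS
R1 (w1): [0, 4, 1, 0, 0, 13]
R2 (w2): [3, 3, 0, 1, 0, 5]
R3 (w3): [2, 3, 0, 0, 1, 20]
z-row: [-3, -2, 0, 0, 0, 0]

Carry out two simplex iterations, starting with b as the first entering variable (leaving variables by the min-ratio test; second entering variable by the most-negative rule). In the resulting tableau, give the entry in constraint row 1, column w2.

0

Ratio test on column b — row 1: 13/4 = 13/4; row 2: 5/3 = 5/3; row 3: 20/3 = 20/3. Minimum is 5/3 at row 2 (w2 leaves); pivot element 3.
Divide row 2 by 3; eliminate column b from the other rows.
Second iteration: most negative z-row entry is -1 in column a, so a enters.
Ratio test on column a — row 1: entry -4 ≤ 0; row 2: (5/3)/1 = 5/3; row 3: entry -1 ≤ 0. Minimum is 5/3 at row 2 (b leaves); pivot element 1.
Divide row 2 by 1; eliminate column a from the other rows.
After both pivots, the entry at constraint row 1, column w2 is 0.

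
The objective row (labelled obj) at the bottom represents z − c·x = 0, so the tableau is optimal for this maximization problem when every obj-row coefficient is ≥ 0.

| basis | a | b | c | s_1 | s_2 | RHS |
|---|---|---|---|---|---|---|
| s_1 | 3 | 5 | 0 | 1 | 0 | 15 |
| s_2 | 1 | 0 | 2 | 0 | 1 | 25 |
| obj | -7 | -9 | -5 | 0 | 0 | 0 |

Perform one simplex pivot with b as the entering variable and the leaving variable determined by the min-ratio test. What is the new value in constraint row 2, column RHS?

25

Ratio test on column b — row 1: 15/5 = 3; row 2: entry 0 ≤ 0. Minimum is 3 at row 1 (s_1 leaves); pivot element 5.
Divide row 1 by 5; eliminate column b from the other rows.
Row 2 update in column RHS: 25 − 0·3 = 25.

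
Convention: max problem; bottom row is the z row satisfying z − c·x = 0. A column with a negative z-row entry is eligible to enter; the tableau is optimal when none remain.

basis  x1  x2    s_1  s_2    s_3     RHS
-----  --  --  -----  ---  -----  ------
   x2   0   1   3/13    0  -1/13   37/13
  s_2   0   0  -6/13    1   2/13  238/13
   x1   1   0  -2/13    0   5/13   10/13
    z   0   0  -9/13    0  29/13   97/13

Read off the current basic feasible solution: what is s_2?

238/13

s_2 is basic (row 2); its value is the RHS of that row, 238/13.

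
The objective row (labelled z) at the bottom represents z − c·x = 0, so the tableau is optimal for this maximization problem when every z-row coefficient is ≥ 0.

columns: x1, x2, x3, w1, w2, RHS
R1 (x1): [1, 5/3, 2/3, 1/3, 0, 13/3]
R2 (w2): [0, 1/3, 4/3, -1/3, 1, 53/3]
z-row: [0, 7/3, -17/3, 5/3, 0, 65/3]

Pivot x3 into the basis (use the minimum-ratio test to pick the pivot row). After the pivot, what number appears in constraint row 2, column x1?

Ratio test on column x3 — row 1: (13/3)/(2/3) = 13/2; row 2: (53/3)/(4/3) = 53/4. Minimum is 13/2 at row 1 (x1 leaves); pivot element 2/3.
Divide row 1 by 2/3; eliminate column x3 from the other rows.
Row 2 update in column x1: 0 − (4/3)·(3/2) = -2.

-2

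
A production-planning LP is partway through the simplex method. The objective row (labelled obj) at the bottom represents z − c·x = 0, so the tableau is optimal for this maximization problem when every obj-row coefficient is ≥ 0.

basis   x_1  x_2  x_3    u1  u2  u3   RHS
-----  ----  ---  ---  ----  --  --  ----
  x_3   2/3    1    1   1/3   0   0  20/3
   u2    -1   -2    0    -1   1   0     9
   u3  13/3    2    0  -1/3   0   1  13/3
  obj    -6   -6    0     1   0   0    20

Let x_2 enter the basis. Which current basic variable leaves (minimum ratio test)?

Column x_2 entries and ratios — x_3: (20/3)/1 = 20/3; u2: -2 ≤ 0, skip; u3: (13/3)/2 = 13/6.
Smallest ratio is 13/6 in the row of u3, so u3 leaves.

u3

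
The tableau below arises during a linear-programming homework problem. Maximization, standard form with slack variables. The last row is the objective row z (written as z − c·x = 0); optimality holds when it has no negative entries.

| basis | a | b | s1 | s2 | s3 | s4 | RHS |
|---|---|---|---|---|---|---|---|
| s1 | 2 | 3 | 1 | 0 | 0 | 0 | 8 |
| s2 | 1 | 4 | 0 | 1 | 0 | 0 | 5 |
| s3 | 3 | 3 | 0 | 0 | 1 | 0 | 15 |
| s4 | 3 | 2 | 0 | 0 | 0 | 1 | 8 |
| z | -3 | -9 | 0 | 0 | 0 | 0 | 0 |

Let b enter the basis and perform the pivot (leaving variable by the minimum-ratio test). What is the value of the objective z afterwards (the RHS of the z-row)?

Ratio test on column b — row 1: 8/3 = 8/3; row 2: 5/4 = 5/4; row 3: 15/3 = 5; row 4: 8/2 = 4. Minimum is 5/4 at row 2 (s2 leaves); pivot element 4.
Pivot on row 2; the z-row RHS becomes 0 − (-9)·(5/4) = 45/4.

45/4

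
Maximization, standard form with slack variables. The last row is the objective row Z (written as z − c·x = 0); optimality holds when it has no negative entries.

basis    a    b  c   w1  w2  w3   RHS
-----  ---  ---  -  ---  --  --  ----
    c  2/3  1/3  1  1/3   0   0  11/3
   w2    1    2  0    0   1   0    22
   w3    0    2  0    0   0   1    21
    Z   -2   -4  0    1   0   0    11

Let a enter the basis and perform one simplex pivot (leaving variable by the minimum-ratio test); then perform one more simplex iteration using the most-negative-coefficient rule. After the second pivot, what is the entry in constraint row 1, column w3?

Ratio test on column a — row 1: (11/3)/(2/3) = 11/2; row 2: 22/1 = 22; row 3: entry 0 ≤ 0. Minimum is 11/2 at row 1 (c leaves); pivot element 2/3.
Divide row 1 by 2/3; eliminate column a from the other rows.
Second iteration: most negative Z-row entry is -3 in column b, so b enters.
Ratio test on column b — row 1: (11/2)/(1/2) = 11; row 2: (33/2)/(3/2) = 11; row 3: 21/2 = 21/2. Minimum is 21/2 at row 3 (w3 leaves); pivot element 2.
Divide row 3 by 2; eliminate column b from the other rows.
After both pivots, the entry at constraint row 1, column w3 is -1/4.

-1/4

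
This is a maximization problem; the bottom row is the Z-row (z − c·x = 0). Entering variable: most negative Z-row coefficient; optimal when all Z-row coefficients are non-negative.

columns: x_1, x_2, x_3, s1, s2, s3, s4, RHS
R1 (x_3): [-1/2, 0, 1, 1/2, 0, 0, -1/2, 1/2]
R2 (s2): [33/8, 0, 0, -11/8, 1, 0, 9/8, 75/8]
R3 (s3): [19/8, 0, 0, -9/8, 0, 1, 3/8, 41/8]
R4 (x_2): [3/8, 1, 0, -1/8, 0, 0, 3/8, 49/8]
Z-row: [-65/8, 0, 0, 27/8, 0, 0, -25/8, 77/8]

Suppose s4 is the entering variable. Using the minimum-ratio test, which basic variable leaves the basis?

Column s4 entries and ratios — x_3: -1/2 ≤ 0, skip; s2: (75/8)/(9/8) = 25/3; s3: (41/8)/(3/8) = 41/3; x_2: (49/8)/(3/8) = 49/3.
Smallest ratio is 25/3 in the row of s2, so s2 leaves.

s2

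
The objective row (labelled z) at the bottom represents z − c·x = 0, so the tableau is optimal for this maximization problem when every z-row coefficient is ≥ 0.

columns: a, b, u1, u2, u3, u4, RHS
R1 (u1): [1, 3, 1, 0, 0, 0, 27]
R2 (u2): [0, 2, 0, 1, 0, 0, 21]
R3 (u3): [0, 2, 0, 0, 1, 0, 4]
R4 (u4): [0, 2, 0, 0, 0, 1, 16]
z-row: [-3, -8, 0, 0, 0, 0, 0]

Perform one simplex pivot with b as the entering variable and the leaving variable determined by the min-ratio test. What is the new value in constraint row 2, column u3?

-1

Ratio test on column b — row 1: 27/3 = 9; row 2: 21/2 = 21/2; row 3: 4/2 = 2; row 4: 16/2 = 8. Minimum is 2 at row 3 (u3 leaves); pivot element 2.
Divide row 3 by 2; eliminate column b from the other rows.
Row 2 update in column u3: 0 − 2·(1/2) = -1.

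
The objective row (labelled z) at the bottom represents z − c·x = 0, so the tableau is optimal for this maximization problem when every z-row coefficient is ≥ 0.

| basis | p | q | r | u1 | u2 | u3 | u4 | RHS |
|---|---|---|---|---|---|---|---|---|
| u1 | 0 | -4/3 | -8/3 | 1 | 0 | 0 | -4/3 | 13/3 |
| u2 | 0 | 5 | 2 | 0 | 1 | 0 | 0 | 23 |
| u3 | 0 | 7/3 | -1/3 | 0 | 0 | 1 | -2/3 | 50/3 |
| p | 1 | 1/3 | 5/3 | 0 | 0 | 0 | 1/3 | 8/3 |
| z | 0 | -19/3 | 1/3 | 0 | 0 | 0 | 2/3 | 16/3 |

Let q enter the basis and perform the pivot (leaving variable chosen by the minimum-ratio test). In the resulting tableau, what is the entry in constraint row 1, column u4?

Ratio test on column q — row 1: entry -4/3 ≤ 0; row 2: 23/5 = 23/5; row 3: (50/3)/(7/3) = 50/7; row 4: (8/3)/(1/3) = 8. Minimum is 23/5 at row 2 (u2 leaves); pivot element 5.
Divide row 2 by 5; eliminate column q from the other rows.
Row 1 update in column u4: -4/3 − (-4/3)·0 = -4/3.

-4/3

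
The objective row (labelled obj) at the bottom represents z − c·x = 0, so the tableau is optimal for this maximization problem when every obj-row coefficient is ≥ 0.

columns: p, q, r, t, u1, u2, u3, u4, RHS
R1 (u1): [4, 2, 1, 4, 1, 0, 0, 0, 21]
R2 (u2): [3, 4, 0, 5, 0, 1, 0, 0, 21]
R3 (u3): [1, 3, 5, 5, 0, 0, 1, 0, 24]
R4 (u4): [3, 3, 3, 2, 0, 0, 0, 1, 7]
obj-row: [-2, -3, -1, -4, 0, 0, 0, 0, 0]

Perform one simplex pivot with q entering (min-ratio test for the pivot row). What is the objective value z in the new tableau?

Ratio test on column q — row 1: 21/2 = 21/2; row 2: 21/4 = 21/4; row 3: 24/3 = 8; row 4: 7/3 = 7/3. Minimum is 7/3 at row 4 (u4 leaves); pivot element 3.
Pivot on row 4; the obj-row RHS becomes 0 − (-3)·(7/3) = 7.

7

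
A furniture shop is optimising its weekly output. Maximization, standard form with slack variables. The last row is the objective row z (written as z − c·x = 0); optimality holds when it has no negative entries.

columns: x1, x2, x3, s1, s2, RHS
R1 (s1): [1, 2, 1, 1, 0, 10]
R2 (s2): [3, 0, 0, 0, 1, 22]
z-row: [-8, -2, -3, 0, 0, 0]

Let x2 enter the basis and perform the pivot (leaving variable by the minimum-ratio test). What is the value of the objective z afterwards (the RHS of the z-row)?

10

Ratio test on column x2 — row 1: 10/2 = 5; row 2: entry 0 ≤ 0. Minimum is 5 at row 1 (s1 leaves); pivot element 2.
Pivot on row 1; the z-row RHS becomes 0 − (-2)·5 = 10.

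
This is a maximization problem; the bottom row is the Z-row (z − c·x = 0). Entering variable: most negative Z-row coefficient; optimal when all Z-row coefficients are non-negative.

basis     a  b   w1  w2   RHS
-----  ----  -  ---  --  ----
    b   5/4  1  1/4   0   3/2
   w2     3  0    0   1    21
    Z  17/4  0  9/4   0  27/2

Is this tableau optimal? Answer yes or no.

Every Z-row coefficient is ≥ 0, so the tableau is optimal.

yes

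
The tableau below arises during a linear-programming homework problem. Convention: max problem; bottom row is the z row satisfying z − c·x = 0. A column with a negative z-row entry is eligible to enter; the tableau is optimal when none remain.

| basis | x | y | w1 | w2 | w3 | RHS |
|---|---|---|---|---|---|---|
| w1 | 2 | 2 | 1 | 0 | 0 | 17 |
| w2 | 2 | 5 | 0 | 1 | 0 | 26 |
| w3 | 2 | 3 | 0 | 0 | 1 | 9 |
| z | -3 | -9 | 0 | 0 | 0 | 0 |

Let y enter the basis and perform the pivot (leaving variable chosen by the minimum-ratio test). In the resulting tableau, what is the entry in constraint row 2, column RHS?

11

Ratio test on column y — row 1: 17/2 = 17/2; row 2: 26/5 = 26/5; row 3: 9/3 = 3. Minimum is 3 at row 3 (w3 leaves); pivot element 3.
Divide row 3 by 3; eliminate column y from the other rows.
Row 2 update in column RHS: 26 − 5·3 = 11.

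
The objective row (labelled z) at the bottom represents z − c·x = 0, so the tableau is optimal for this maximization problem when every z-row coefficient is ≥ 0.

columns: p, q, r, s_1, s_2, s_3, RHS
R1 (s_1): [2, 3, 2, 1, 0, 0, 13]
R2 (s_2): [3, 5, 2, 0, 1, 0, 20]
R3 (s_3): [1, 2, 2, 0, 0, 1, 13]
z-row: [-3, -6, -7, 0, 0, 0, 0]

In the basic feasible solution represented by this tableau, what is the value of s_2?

20

s_2 is basic (row 2); its value is the RHS of that row, 20.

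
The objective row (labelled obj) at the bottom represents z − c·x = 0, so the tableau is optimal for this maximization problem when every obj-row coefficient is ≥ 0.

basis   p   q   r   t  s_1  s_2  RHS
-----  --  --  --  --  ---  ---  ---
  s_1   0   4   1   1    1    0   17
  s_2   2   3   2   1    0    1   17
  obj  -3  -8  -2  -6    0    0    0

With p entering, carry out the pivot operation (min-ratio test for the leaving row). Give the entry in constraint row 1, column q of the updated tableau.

Ratio test on column p — row 1: entry 0 ≤ 0; row 2: 17/2 = 17/2. Minimum is 17/2 at row 2 (s_2 leaves); pivot element 2.
Divide row 2 by 2; eliminate column p from the other rows.
Row 1 update in column q: 4 − 0·(3/2) = 4.

4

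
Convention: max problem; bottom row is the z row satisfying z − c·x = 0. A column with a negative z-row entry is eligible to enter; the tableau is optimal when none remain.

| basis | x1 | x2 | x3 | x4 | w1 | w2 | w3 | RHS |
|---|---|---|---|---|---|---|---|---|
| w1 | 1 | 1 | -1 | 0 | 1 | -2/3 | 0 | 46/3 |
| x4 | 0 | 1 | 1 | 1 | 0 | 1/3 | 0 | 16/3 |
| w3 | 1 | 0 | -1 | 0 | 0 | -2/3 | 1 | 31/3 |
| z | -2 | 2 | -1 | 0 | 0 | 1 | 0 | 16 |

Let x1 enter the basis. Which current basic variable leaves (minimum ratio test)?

Column x1 entries and ratios — w1: (46/3)/1 = 46/3; x4: 0 ≤ 0, skip; w3: (31/3)/1 = 31/3.
Smallest ratio is 31/3 in the row of w3, so w3 leaves.

w3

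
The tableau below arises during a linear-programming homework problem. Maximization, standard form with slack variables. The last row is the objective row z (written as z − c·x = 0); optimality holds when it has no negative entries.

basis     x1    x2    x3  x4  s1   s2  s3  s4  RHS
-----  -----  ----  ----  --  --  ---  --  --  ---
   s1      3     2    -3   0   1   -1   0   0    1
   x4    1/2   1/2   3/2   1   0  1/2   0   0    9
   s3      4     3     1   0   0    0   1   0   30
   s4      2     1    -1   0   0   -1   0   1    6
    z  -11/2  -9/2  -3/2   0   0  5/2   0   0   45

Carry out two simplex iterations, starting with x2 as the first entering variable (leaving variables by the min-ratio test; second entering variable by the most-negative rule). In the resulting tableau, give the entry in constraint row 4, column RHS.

Ratio test on column x2 — row 1: 1/2 = 1/2; row 2: 9/(1/2) = 18; row 3: 30/3 = 10; row 4: 6/1 = 6. Minimum is 1/2 at row 1 (s1 leaves); pivot element 2.
Divide row 1 by 2; eliminate column x2 from the other rows.
Second iteration: most negative z-row entry is -33/4 in column x3, so x3 enters.
Ratio test on column x3 — row 1: entry -3/2 ≤ 0; row 2: (35/4)/(9/4) = 35/9; row 3: (57/2)/(11/2) = 57/11; row 4: (11/2)/(1/2) = 11. Minimum is 35/9 at row 2 (x4 leaves); pivot element 9/4.
Divide row 2 by 9/4; eliminate column x3 from the other rows.
After both pivots, the entry at constraint row 4, column RHS is 32/9.

32/9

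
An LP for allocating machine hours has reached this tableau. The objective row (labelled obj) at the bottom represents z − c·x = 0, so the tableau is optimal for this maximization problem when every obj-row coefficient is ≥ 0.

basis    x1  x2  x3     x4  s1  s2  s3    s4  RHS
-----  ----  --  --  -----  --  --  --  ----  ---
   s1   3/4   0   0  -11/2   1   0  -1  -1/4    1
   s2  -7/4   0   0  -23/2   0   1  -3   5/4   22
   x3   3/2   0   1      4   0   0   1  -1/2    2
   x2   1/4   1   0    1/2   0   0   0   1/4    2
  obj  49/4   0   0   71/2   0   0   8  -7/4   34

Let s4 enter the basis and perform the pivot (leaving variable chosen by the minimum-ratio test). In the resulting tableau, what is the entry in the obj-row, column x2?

Ratio test on column s4 — row 1: entry -1/4 ≤ 0; row 2: 22/(5/4) = 88/5; row 3: entry -1/2 ≤ 0; row 4: 2/(1/4) = 8. Minimum is 8 at row 4 (x2 leaves); pivot element 1/4.
Divide row 4 by 1/4; eliminate column s4 from the other rows.
obj-row update in column x2: 0 − (-7/4)·4 = 7.

7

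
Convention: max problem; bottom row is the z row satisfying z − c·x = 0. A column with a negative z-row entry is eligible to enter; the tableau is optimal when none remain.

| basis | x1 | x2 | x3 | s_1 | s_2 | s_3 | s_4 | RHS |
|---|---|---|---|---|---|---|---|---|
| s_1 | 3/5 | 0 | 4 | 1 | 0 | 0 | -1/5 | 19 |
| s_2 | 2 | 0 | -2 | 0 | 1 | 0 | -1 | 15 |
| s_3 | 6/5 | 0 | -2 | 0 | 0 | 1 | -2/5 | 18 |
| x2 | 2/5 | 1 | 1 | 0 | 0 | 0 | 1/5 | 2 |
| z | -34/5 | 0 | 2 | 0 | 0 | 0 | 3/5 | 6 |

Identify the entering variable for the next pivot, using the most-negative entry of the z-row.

Negative z-row entries: x1: -34/5.
The most negative is -34/5 in column x1, so x1 enters.

x1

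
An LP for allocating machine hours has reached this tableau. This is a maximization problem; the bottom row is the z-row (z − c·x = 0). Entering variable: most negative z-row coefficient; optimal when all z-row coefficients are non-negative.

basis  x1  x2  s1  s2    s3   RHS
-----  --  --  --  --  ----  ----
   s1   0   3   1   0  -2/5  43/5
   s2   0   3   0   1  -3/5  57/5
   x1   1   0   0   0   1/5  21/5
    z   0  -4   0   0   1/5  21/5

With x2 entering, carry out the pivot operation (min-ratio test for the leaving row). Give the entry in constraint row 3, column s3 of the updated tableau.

Ratio test on column x2 — row 1: (43/5)/3 = 43/15; row 2: (57/5)/3 = 19/5; row 3: entry 0 ≤ 0. Minimum is 43/15 at row 1 (s1 leaves); pivot element 3.
Divide row 1 by 3; eliminate column x2 from the other rows.
Row 3 update in column s3: 1/5 − 0·(-2/15) = 1/5.

1/5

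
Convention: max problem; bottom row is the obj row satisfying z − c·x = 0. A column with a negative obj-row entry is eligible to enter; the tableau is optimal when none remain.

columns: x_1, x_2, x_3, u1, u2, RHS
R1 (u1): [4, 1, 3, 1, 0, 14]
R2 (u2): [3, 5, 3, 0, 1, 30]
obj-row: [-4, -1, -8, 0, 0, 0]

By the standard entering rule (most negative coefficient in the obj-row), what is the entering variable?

Negative obj-row entries: x_1: -4, x_2: -1, x_3: -8.
The most negative is -8 in column x_3, so x_3 enters.

x_3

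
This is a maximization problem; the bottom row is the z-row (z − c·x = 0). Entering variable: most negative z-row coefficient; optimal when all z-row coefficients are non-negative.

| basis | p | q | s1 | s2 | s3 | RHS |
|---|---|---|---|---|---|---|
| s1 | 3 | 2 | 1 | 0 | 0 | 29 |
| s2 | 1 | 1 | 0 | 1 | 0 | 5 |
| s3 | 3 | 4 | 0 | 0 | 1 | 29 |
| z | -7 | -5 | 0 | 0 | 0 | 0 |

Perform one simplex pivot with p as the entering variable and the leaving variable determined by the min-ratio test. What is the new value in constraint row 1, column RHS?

14

Ratio test on column p — row 1: 29/3 = 29/3; row 2: 5/1 = 5; row 3: 29/3 = 29/3. Minimum is 5 at row 2 (s2 leaves); pivot element 1.
Divide row 2 by 1; eliminate column p from the other rows.
Row 1 update in column RHS: 29 − 3·5 = 14.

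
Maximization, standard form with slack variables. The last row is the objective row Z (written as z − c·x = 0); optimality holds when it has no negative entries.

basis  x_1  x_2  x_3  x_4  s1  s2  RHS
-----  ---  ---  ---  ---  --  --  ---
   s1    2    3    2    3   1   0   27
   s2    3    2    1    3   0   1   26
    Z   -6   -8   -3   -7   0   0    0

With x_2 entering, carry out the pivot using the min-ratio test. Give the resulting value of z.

Ratio test on column x_2 — row 1: 27/3 = 9; row 2: 26/2 = 13. Minimum is 9 at row 1 (s1 leaves); pivot element 3.
Pivot on row 1; the Z-row RHS becomes 0 − (-8)·9 = 72.

72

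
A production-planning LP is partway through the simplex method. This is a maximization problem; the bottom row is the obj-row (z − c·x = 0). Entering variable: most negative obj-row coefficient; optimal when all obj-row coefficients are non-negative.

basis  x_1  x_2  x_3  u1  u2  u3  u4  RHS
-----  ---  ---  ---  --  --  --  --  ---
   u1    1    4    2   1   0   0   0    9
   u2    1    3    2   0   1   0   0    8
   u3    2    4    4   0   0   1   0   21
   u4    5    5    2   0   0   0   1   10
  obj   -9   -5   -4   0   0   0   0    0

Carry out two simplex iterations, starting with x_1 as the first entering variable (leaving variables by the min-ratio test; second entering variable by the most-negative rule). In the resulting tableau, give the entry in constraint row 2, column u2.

Ratio test on column x_1 — row 1: 9/1 = 9; row 2: 8/1 = 8; row 3: 21/2 = 21/2; row 4: 10/5 = 2. Minimum is 2 at row 4 (u4 leaves); pivot element 5.
Divide row 4 by 5; eliminate column x_1 from the other rows.
Second iteration: most negative obj-row entry is -2/5 in column x_3, so x_3 enters.
Ratio test on column x_3 — row 1: 7/(8/5) = 35/8; row 2: 6/(8/5) = 15/4; row 3: 17/(16/5) = 85/16; row 4: 2/(2/5) = 5. Minimum is 15/4 at row 2 (u2 leaves); pivot element 8/5.
Divide row 2 by 8/5; eliminate column x_3 from the other rows.
After both pivots, the entry at constraint row 2, column u2 is 5/8.

5/8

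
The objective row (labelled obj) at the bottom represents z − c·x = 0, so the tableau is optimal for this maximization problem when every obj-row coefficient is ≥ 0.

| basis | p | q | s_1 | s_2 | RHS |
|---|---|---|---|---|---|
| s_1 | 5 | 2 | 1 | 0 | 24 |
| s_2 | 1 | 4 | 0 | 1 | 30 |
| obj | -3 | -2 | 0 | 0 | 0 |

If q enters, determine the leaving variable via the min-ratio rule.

s_2

Column q entries and ratios — s_1: 24/2 = 12; s_2: 30/4 = 15/2.
Smallest ratio is 15/2 in the row of s_2, so s_2 leaves.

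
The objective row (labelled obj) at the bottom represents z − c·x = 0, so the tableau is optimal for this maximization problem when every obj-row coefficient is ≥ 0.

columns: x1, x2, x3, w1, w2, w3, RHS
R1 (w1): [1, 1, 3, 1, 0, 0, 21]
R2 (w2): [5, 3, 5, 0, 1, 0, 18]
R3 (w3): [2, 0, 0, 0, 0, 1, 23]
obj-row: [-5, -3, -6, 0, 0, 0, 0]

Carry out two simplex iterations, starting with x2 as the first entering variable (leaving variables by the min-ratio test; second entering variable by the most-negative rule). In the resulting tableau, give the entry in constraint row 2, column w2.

Ratio test on column x2 — row 1: 21/1 = 21; row 2: 18/3 = 6; row 3: entry 0 ≤ 0. Minimum is 6 at row 2 (w2 leaves); pivot element 3.
Divide row 2 by 3; eliminate column x2 from the other rows.
Second iteration: most negative obj-row entry is -1 in column x3, so x3 enters.
Ratio test on column x3 — row 1: 15/(4/3) = 45/4; row 2: 6/(5/3) = 18/5; row 3: entry 0 ≤ 0. Minimum is 18/5 at row 2 (x2 leaves); pivot element 5/3.
Divide row 2 by 5/3; eliminate column x3 from the other rows.
After both pivots, the entry at constraint row 2, column w2 is 1/5.

1/5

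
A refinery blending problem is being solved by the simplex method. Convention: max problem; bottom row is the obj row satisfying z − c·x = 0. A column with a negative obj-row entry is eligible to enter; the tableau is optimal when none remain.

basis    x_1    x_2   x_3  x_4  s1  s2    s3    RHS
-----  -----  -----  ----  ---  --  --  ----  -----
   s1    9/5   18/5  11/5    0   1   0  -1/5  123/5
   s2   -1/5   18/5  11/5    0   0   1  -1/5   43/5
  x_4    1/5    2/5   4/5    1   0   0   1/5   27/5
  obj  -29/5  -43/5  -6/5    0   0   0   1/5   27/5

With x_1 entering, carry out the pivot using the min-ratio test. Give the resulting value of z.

254/3

Ratio test on column x_1 — row 1: (123/5)/(9/5) = 41/3; row 2: entry -1/5 ≤ 0; row 3: (27/5)/(1/5) = 27. Minimum is 41/3 at row 1 (s1 leaves); pivot element 9/5.
Pivot on row 1; the obj-row RHS becomes 27/5 − (-29/5)·(41/3) = 254/3.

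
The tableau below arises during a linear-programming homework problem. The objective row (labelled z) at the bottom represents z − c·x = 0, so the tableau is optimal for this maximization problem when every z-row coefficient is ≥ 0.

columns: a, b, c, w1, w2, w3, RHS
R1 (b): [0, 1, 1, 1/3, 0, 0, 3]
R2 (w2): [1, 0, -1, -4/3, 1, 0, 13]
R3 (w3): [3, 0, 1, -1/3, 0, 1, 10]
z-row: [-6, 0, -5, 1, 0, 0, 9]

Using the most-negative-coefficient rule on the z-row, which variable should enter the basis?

Negative z-row entries: a: -6, c: -5.
The most negative is -6 in column a, so a enters.

a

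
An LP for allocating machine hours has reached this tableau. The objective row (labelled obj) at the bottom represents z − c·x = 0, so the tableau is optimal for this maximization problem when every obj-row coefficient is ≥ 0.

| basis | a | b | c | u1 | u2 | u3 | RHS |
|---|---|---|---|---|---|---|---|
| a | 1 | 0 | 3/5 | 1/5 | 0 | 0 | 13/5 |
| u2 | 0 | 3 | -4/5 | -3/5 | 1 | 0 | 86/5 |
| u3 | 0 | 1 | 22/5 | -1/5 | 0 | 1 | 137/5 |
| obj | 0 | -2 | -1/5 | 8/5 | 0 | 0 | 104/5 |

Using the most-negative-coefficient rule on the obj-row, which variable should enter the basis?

b

Negative obj-row entries: b: -2, c: -1/5.
The most negative is -2 in column b, so b enters.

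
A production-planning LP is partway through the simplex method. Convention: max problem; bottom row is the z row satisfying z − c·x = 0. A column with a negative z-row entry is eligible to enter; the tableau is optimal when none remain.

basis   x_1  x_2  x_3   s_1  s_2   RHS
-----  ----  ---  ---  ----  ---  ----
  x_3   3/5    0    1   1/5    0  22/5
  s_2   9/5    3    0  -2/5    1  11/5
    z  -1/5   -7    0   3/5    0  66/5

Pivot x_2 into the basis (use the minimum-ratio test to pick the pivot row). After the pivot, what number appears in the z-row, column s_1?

-1/3

Ratio test on column x_2 — row 1: entry 0 ≤ 0; row 2: (11/5)/3 = 11/15. Minimum is 11/15 at row 2 (s_2 leaves); pivot element 3.
Divide row 2 by 3; eliminate column x_2 from the other rows.
z-row update in column s_1: 3/5 − (-7)·(-2/15) = -1/3.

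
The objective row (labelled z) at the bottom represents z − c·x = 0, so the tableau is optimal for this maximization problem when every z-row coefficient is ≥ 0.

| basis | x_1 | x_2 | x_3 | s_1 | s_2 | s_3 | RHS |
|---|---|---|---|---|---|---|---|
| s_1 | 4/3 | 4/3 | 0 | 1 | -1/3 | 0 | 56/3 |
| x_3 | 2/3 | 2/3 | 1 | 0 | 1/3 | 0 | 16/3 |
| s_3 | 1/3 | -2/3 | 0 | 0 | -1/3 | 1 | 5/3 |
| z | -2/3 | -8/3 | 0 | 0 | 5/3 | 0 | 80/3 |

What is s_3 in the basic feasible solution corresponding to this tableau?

s_3 is basic (row 3); its value is the RHS of that row, 5/3.

5/3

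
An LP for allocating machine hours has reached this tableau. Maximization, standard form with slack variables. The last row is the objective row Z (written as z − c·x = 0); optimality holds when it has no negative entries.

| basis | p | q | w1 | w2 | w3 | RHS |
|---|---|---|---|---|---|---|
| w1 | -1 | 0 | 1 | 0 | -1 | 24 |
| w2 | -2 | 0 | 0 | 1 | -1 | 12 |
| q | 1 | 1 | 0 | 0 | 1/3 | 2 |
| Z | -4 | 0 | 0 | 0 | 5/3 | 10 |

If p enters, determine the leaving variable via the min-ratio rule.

Column p entries and ratios — w1: -1 ≤ 0, skip; w2: -2 ≤ 0, skip; q: 2/1 = 2.
Smallest ratio is 2 in the row of q, so q leaves.

q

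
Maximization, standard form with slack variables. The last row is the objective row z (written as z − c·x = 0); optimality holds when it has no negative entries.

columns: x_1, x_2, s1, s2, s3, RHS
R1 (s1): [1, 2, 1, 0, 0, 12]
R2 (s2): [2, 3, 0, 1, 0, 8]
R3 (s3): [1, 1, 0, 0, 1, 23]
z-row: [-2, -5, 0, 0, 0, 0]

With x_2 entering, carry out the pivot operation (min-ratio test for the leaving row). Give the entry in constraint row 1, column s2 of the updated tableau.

-2/3

Ratio test on column x_2 — row 1: 12/2 = 6; row 2: 8/3 = 8/3; row 3: 23/1 = 23. Minimum is 8/3 at row 2 (s2 leaves); pivot element 3.
Divide row 2 by 3; eliminate column x_2 from the other rows.
Row 1 update in column s2: 0 − 2·(1/3) = -2/3.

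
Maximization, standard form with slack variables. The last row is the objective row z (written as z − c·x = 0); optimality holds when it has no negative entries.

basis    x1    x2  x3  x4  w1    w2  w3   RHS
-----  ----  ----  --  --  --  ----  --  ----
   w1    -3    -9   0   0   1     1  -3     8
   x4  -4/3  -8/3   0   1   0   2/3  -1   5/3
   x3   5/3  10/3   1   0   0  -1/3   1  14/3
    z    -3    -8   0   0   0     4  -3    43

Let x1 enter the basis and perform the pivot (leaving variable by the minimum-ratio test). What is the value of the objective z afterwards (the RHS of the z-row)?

257/5

Ratio test on column x1 — row 1: entry -3 ≤ 0; row 2: entry -4/3 ≤ 0; row 3: (14/3)/(5/3) = 14/5. Minimum is 14/5 at row 3 (x3 leaves); pivot element 5/3.
Pivot on row 3; the z-row RHS becomes 43 − (-3)·(14/5) = 257/5.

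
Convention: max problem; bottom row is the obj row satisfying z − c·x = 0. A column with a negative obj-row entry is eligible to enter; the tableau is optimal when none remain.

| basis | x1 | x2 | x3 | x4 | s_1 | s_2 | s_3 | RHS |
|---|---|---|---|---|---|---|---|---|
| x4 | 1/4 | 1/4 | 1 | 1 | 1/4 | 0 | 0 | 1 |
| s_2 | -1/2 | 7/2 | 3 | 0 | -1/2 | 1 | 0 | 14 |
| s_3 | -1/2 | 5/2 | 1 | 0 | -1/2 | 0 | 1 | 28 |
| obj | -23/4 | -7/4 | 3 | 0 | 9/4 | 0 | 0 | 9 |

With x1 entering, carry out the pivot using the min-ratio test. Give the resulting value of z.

Ratio test on column x1 — row 1: 1/(1/4) = 4; row 2: entry -1/2 ≤ 0; row 3: entry -1/2 ≤ 0. Minimum is 4 at row 1 (x4 leaves); pivot element 1/4.
Pivot on row 1; the obj-row RHS becomes 9 − (-23/4)·4 = 32.

32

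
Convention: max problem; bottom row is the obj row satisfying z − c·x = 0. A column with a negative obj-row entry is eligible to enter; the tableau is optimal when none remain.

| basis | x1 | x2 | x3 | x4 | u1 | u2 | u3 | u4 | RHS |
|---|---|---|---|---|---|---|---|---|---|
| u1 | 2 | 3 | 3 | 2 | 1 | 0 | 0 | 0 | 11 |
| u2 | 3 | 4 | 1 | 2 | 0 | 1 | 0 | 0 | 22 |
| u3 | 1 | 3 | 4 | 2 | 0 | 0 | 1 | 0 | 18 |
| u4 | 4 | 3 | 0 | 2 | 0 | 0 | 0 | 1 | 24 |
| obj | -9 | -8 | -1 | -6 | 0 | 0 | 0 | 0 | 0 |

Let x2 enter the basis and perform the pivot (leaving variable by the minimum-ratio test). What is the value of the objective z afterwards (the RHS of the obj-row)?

88/3

Ratio test on column x2 — row 1: 11/3 = 11/3; row 2: 22/4 = 11/2; row 3: 18/3 = 6; row 4: 24/3 = 8. Minimum is 11/3 at row 1 (u1 leaves); pivot element 3.
Pivot on row 1; the obj-row RHS becomes 0 − (-8)·(11/3) = 88/3.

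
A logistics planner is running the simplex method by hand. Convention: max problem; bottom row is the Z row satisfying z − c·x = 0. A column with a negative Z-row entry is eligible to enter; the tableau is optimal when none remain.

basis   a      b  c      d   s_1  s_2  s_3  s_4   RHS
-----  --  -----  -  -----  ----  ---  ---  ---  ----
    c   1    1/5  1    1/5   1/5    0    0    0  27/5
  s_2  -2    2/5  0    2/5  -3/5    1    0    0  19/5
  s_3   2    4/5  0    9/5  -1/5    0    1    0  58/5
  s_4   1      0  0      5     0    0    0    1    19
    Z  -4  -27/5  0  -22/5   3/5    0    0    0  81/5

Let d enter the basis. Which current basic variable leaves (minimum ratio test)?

Column d entries and ratios — c: (27/5)/(1/5) = 27; s_2: (19/5)/(2/5) = 19/2; s_3: (58/5)/(9/5) = 58/9; s_4: 19/5 = 19/5.
Smallest ratio is 19/5 in the row of s_4, so s_4 leaves.

s_4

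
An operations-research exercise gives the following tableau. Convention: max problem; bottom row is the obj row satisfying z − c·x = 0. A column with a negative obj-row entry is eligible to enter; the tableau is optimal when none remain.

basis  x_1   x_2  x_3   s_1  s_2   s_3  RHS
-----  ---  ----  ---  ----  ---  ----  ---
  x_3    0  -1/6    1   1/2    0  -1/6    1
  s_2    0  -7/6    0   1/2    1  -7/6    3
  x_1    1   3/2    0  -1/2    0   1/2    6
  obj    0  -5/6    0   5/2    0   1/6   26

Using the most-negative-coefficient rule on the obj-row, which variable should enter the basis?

Negative obj-row entries: x_2: -5/6.
The most negative is -5/6 in column x_2, so x_2 enters.

x_2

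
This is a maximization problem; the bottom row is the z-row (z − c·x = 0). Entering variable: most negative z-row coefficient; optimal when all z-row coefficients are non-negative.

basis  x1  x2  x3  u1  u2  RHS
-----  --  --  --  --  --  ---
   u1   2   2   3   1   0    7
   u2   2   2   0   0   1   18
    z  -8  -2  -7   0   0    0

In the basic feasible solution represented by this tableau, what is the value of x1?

0

x1 is not in the basis, so in the current basic feasible solution x1 = 0.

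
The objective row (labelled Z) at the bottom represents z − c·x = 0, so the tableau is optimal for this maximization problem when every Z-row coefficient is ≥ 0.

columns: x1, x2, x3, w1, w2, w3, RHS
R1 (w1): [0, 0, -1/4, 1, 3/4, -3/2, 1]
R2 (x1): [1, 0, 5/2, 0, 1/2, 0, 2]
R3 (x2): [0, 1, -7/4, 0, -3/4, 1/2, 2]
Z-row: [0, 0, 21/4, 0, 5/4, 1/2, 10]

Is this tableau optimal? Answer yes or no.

yes

Every Z-row coefficient is ≥ 0, so the tableau is optimal.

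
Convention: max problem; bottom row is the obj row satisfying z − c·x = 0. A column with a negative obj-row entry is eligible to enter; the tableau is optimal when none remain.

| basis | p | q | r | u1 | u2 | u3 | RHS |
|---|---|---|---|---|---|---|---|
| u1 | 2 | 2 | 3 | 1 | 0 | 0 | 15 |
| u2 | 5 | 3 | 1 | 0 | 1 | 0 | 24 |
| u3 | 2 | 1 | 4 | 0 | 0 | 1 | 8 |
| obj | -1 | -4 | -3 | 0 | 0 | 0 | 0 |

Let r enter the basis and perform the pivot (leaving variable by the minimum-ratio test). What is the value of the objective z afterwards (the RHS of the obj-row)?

Ratio test on column r — row 1: 15/3 = 5; row 2: 24/1 = 24; row 3: 8/4 = 2. Minimum is 2 at row 3 (u3 leaves); pivot element 4.
Pivot on row 3; the obj-row RHS becomes 0 − (-3)·2 = 6.

6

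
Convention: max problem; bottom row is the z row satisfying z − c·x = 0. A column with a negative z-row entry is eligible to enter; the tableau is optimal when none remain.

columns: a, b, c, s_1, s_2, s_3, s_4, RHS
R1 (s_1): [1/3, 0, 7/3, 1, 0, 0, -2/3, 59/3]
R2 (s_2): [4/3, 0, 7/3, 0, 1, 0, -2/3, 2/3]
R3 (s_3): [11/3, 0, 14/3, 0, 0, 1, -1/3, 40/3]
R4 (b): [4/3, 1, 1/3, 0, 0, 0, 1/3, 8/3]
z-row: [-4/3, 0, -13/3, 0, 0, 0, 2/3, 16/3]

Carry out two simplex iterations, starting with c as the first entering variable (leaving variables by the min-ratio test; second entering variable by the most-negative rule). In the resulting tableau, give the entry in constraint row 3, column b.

Ratio test on column c — row 1: (59/3)/(7/3) = 59/7; row 2: (2/3)/(7/3) = 2/7; row 3: (40/3)/(14/3) = 20/7; row 4: (8/3)/(1/3) = 8. Minimum is 2/7 at row 2 (s_2 leaves); pivot element 7/3.
Divide row 2 by 7/3; eliminate column c from the other rows.
Second iteration: most negative z-row entry is -4/7 in column s_4, so s_4 enters.
Ratio test on column s_4 — row 1: entry 0 ≤ 0; row 2: entry -2/7 ≤ 0; row 3: 12/1 = 12; row 4: (18/7)/(3/7) = 6. Minimum is 6 at row 4 (b leaves); pivot element 3/7.
Divide row 4 by 3/7; eliminate column s_4 from the other rows.
After both pivots, the entry at constraint row 3, column b is -7/3.

-7/3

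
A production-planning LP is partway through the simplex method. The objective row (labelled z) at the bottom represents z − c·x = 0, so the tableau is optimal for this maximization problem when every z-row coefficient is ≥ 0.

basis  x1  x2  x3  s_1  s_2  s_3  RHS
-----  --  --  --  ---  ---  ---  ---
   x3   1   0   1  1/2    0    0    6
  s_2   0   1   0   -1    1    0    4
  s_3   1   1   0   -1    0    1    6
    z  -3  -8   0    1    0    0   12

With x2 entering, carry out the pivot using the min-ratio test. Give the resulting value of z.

44

Ratio test on column x2 — row 1: entry 0 ≤ 0; row 2: 4/1 = 4; row 3: 6/1 = 6. Minimum is 4 at row 2 (s_2 leaves); pivot element 1.
Pivot on row 2; the z-row RHS becomes 12 − (-8)·4 = 44.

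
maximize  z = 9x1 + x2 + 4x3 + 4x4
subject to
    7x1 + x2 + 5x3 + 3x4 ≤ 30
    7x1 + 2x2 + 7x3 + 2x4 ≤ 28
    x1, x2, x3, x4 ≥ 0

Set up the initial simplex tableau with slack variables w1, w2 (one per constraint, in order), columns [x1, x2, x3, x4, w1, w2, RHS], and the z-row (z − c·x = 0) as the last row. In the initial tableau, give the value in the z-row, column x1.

-9

The z-row carries the negated objective coefficients: the x1 entry is -9.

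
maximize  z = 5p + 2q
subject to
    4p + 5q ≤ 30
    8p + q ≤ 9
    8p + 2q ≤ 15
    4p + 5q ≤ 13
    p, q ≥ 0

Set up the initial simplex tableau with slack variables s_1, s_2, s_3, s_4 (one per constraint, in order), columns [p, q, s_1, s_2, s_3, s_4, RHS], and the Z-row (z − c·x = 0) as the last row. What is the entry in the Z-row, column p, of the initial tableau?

-5

The Z-row carries the negated objective coefficients: the p entry is -5.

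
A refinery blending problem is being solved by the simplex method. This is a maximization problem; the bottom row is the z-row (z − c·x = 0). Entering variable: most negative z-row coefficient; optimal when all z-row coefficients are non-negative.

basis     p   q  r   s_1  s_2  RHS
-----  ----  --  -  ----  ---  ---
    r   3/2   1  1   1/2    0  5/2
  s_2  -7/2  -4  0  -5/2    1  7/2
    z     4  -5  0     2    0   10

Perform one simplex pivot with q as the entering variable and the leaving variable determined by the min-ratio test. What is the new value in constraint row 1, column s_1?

1/2

Ratio test on column q — row 1: (5/2)/1 = 5/2; row 2: entry -4 ≤ 0. Minimum is 5/2 at row 1 (r leaves); pivot element 1.
Divide row 1 by 1; eliminate column q from the other rows.
In the new row 1, the s_1 entry is the old entry divided by the pivot: (1/2)/1 = 1/2.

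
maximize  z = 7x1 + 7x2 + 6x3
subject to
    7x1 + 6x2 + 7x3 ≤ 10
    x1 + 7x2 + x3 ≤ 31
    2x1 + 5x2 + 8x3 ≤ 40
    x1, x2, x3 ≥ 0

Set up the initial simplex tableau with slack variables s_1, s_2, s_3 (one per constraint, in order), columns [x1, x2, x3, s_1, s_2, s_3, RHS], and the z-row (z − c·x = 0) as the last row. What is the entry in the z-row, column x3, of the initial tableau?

The z-row carries the negated objective coefficients: the x3 entry is -6.

-6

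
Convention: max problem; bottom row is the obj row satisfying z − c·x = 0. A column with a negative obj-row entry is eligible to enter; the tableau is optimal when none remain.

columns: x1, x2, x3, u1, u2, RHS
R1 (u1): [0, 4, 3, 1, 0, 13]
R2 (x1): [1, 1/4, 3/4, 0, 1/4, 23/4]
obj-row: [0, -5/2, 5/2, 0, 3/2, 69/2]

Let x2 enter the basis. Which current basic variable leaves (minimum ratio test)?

Column x2 entries and ratios — u1: 13/4 = 13/4; x1: (23/4)/(1/4) = 23.
Smallest ratio is 13/4 in the row of u1, so u1 leaves.

u1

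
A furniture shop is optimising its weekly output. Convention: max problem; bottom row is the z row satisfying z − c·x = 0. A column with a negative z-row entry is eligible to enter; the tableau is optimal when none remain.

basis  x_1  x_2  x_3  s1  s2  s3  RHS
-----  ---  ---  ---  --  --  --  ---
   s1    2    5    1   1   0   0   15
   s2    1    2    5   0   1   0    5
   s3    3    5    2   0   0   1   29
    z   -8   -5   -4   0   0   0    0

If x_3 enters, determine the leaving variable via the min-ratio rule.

Column x_3 entries and ratios — s1: 15/1 = 15; s2: 5/5 = 1; s3: 29/2 = 29/2.
Smallest ratio is 1 in the row of s2, so s2 leaves.

s2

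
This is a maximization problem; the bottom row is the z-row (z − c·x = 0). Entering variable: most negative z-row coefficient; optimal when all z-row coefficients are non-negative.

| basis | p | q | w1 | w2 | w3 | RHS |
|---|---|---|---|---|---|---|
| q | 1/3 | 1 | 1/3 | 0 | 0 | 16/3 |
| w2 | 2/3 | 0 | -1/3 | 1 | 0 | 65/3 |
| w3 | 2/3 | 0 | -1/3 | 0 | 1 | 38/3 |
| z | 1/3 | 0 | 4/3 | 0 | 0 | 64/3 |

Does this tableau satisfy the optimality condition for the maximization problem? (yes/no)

Every z-row coefficient is ≥ 0, so the tableau is optimal.

yes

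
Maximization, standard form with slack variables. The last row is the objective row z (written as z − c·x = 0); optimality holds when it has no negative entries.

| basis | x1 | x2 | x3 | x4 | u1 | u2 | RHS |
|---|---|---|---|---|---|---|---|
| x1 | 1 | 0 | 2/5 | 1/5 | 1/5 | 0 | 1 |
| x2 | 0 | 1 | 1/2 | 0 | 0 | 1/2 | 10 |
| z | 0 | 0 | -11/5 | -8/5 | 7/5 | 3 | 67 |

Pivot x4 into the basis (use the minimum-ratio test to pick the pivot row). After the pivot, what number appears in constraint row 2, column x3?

1/2

Ratio test on column x4 — row 1: 1/(1/5) = 5; row 2: entry 0 ≤ 0. Minimum is 5 at row 1 (x1 leaves); pivot element 1/5.
Divide row 1 by 1/5; eliminate column x4 from the other rows.
Row 2 update in column x3: 1/2 − 0·2 = 1/2.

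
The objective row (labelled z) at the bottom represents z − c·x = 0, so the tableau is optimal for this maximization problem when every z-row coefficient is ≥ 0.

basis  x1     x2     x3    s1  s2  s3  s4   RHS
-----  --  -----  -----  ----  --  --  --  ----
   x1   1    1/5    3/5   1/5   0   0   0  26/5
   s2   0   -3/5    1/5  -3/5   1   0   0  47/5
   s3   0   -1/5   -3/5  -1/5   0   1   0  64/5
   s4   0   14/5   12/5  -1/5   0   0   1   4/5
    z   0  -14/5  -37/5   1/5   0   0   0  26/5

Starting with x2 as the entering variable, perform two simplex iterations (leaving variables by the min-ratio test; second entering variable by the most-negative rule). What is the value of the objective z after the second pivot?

23/3

Ratio test on column x2 — row 1: (26/5)/(1/5) = 26; row 2: entry -3/5 ≤ 0; row 3: entry -1/5 ≤ 0; row 4: (4/5)/(14/5) = 2/7. Minimum is 2/7 at row 4 (s4 leaves); pivot element 14/5.
Pivot on row 4; the z-row RHS becomes 26/5 − (-14/5)·(2/7) = 6.
Next entering variable (most negative z-row entry -5): x3.
Ratio test on column x3 — row 1: (36/7)/(3/7) = 12; row 2: (67/7)/(5/7) = 67/5; row 3: entry -3/7 ≤ 0; row 4: (2/7)/(6/7) = 1/3. Minimum is 1/3 at row 4 (x2 leaves); pivot element 6/7.
After the second pivot the z-row RHS is 6 − (-5)·(1/3) = 23/3.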